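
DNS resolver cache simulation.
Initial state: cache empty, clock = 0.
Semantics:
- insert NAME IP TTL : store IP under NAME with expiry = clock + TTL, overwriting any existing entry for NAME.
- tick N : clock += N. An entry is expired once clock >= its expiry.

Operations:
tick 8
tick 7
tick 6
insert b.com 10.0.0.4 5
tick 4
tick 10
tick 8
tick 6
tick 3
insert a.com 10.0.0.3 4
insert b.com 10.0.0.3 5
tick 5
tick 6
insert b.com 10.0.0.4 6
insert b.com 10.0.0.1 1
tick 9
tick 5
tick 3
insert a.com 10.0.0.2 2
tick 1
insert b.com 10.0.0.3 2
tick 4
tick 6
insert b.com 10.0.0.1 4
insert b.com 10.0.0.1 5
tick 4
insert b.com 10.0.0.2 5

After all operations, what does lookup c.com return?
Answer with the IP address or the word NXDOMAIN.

Op 1: tick 8 -> clock=8.
Op 2: tick 7 -> clock=15.
Op 3: tick 6 -> clock=21.
Op 4: insert b.com -> 10.0.0.4 (expiry=21+5=26). clock=21
Op 5: tick 4 -> clock=25.
Op 6: tick 10 -> clock=35. purged={b.com}
Op 7: tick 8 -> clock=43.
Op 8: tick 6 -> clock=49.
Op 9: tick 3 -> clock=52.
Op 10: insert a.com -> 10.0.0.3 (expiry=52+4=56). clock=52
Op 11: insert b.com -> 10.0.0.3 (expiry=52+5=57). clock=52
Op 12: tick 5 -> clock=57. purged={a.com,b.com}
Op 13: tick 6 -> clock=63.
Op 14: insert b.com -> 10.0.0.4 (expiry=63+6=69). clock=63
Op 15: insert b.com -> 10.0.0.1 (expiry=63+1=64). clock=63
Op 16: tick 9 -> clock=72. purged={b.com}
Op 17: tick 5 -> clock=77.
Op 18: tick 3 -> clock=80.
Op 19: insert a.com -> 10.0.0.2 (expiry=80+2=82). clock=80
Op 20: tick 1 -> clock=81.
Op 21: insert b.com -> 10.0.0.3 (expiry=81+2=83). clock=81
Op 22: tick 4 -> clock=85. purged={a.com,b.com}
Op 23: tick 6 -> clock=91.
Op 24: insert b.com -> 10.0.0.1 (expiry=91+4=95). clock=91
Op 25: insert b.com -> 10.0.0.1 (expiry=91+5=96). clock=91
Op 26: tick 4 -> clock=95.
Op 27: insert b.com -> 10.0.0.2 (expiry=95+5=100). clock=95
lookup c.com: not in cache (expired or never inserted)

Answer: NXDOMAIN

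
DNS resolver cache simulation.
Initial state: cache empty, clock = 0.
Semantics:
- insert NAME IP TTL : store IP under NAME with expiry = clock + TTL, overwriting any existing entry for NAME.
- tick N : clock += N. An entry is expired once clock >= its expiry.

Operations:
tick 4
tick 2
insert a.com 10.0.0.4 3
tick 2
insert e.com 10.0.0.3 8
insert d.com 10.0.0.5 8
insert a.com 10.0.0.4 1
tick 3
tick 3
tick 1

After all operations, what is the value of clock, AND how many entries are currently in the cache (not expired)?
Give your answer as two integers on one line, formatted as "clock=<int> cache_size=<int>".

Op 1: tick 4 -> clock=4.
Op 2: tick 2 -> clock=6.
Op 3: insert a.com -> 10.0.0.4 (expiry=6+3=9). clock=6
Op 4: tick 2 -> clock=8.
Op 5: insert e.com -> 10.0.0.3 (expiry=8+8=16). clock=8
Op 6: insert d.com -> 10.0.0.5 (expiry=8+8=16). clock=8
Op 7: insert a.com -> 10.0.0.4 (expiry=8+1=9). clock=8
Op 8: tick 3 -> clock=11. purged={a.com}
Op 9: tick 3 -> clock=14.
Op 10: tick 1 -> clock=15.
Final clock = 15
Final cache (unexpired): {d.com,e.com} -> size=2

Answer: clock=15 cache_size=2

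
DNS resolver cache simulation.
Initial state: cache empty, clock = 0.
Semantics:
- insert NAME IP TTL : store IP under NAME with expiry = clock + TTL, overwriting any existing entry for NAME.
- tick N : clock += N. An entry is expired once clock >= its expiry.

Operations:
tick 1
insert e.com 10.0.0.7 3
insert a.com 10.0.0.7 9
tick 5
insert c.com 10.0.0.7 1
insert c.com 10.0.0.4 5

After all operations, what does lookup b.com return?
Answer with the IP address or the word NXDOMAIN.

Answer: NXDOMAIN

Derivation:
Op 1: tick 1 -> clock=1.
Op 2: insert e.com -> 10.0.0.7 (expiry=1+3=4). clock=1
Op 3: insert a.com -> 10.0.0.7 (expiry=1+9=10). clock=1
Op 4: tick 5 -> clock=6. purged={e.com}
Op 5: insert c.com -> 10.0.0.7 (expiry=6+1=7). clock=6
Op 6: insert c.com -> 10.0.0.4 (expiry=6+5=11). clock=6
lookup b.com: not in cache (expired or never inserted)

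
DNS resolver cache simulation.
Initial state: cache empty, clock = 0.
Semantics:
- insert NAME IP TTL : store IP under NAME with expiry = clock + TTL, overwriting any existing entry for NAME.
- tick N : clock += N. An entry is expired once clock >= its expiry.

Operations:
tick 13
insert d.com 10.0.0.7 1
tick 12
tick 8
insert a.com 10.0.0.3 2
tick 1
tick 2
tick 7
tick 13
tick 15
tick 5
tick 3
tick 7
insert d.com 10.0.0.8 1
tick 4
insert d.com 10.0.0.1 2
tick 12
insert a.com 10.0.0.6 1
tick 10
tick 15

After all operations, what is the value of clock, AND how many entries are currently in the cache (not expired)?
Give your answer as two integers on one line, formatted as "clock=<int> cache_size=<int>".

Answer: clock=127 cache_size=0

Derivation:
Op 1: tick 13 -> clock=13.
Op 2: insert d.com -> 10.0.0.7 (expiry=13+1=14). clock=13
Op 3: tick 12 -> clock=25. purged={d.com}
Op 4: tick 8 -> clock=33.
Op 5: insert a.com -> 10.0.0.3 (expiry=33+2=35). clock=33
Op 6: tick 1 -> clock=34.
Op 7: tick 2 -> clock=36. purged={a.com}
Op 8: tick 7 -> clock=43.
Op 9: tick 13 -> clock=56.
Op 10: tick 15 -> clock=71.
Op 11: tick 5 -> clock=76.
Op 12: tick 3 -> clock=79.
Op 13: tick 7 -> clock=86.
Op 14: insert d.com -> 10.0.0.8 (expiry=86+1=87). clock=86
Op 15: tick 4 -> clock=90. purged={d.com}
Op 16: insert d.com -> 10.0.0.1 (expiry=90+2=92). clock=90
Op 17: tick 12 -> clock=102. purged={d.com}
Op 18: insert a.com -> 10.0.0.6 (expiry=102+1=103). clock=102
Op 19: tick 10 -> clock=112. purged={a.com}
Op 20: tick 15 -> clock=127.
Final clock = 127
Final cache (unexpired): {} -> size=0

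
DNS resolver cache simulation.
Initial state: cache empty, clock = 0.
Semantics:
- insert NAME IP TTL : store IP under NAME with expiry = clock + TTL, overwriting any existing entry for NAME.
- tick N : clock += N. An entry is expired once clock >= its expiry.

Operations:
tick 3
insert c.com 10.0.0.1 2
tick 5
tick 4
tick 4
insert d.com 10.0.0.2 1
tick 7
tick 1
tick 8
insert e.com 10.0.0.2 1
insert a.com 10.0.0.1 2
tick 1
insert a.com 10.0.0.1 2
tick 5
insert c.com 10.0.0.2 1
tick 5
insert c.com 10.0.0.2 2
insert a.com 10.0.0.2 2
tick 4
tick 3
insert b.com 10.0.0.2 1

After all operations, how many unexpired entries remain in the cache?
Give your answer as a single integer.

Op 1: tick 3 -> clock=3.
Op 2: insert c.com -> 10.0.0.1 (expiry=3+2=5). clock=3
Op 3: tick 5 -> clock=8. purged={c.com}
Op 4: tick 4 -> clock=12.
Op 5: tick 4 -> clock=16.
Op 6: insert d.com -> 10.0.0.2 (expiry=16+1=17). clock=16
Op 7: tick 7 -> clock=23. purged={d.com}
Op 8: tick 1 -> clock=24.
Op 9: tick 8 -> clock=32.
Op 10: insert e.com -> 10.0.0.2 (expiry=32+1=33). clock=32
Op 11: insert a.com -> 10.0.0.1 (expiry=32+2=34). clock=32
Op 12: tick 1 -> clock=33. purged={e.com}
Op 13: insert a.com -> 10.0.0.1 (expiry=33+2=35). clock=33
Op 14: tick 5 -> clock=38. purged={a.com}
Op 15: insert c.com -> 10.0.0.2 (expiry=38+1=39). clock=38
Op 16: tick 5 -> clock=43. purged={c.com}
Op 17: insert c.com -> 10.0.0.2 (expiry=43+2=45). clock=43
Op 18: insert a.com -> 10.0.0.2 (expiry=43+2=45). clock=43
Op 19: tick 4 -> clock=47. purged={a.com,c.com}
Op 20: tick 3 -> clock=50.
Op 21: insert b.com -> 10.0.0.2 (expiry=50+1=51). clock=50
Final cache (unexpired): {b.com} -> size=1

Answer: 1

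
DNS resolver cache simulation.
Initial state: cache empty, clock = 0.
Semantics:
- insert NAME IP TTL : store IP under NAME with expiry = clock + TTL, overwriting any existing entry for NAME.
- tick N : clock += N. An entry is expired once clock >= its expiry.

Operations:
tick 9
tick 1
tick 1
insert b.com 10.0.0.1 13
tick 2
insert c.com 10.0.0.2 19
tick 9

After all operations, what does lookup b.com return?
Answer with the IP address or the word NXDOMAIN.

Answer: 10.0.0.1

Derivation:
Op 1: tick 9 -> clock=9.
Op 2: tick 1 -> clock=10.
Op 3: tick 1 -> clock=11.
Op 4: insert b.com -> 10.0.0.1 (expiry=11+13=24). clock=11
Op 5: tick 2 -> clock=13.
Op 6: insert c.com -> 10.0.0.2 (expiry=13+19=32). clock=13
Op 7: tick 9 -> clock=22.
lookup b.com: present, ip=10.0.0.1 expiry=24 > clock=22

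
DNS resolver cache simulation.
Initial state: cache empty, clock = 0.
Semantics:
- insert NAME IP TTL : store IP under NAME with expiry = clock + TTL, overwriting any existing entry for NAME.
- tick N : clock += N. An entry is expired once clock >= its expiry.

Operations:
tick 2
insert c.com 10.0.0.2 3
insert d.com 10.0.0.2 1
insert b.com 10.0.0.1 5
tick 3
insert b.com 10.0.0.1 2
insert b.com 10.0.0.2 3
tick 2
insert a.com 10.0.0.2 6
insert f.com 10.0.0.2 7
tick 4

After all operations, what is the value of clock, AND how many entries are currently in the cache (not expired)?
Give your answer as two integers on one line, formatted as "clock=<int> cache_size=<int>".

Answer: clock=11 cache_size=2

Derivation:
Op 1: tick 2 -> clock=2.
Op 2: insert c.com -> 10.0.0.2 (expiry=2+3=5). clock=2
Op 3: insert d.com -> 10.0.0.2 (expiry=2+1=3). clock=2
Op 4: insert b.com -> 10.0.0.1 (expiry=2+5=7). clock=2
Op 5: tick 3 -> clock=5. purged={c.com,d.com}
Op 6: insert b.com -> 10.0.0.1 (expiry=5+2=7). clock=5
Op 7: insert b.com -> 10.0.0.2 (expiry=5+3=8). clock=5
Op 8: tick 2 -> clock=7.
Op 9: insert a.com -> 10.0.0.2 (expiry=7+6=13). clock=7
Op 10: insert f.com -> 10.0.0.2 (expiry=7+7=14). clock=7
Op 11: tick 4 -> clock=11. purged={b.com}
Final clock = 11
Final cache (unexpired): {a.com,f.com} -> size=2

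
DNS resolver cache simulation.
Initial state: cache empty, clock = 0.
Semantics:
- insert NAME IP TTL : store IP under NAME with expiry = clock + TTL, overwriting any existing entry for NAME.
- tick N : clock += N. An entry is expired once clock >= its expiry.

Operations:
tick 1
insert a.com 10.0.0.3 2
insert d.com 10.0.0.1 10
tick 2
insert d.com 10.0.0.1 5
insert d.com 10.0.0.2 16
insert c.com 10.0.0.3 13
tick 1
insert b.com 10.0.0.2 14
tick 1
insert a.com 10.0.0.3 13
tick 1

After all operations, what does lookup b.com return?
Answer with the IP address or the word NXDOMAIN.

Op 1: tick 1 -> clock=1.
Op 2: insert a.com -> 10.0.0.3 (expiry=1+2=3). clock=1
Op 3: insert d.com -> 10.0.0.1 (expiry=1+10=11). clock=1
Op 4: tick 2 -> clock=3. purged={a.com}
Op 5: insert d.com -> 10.0.0.1 (expiry=3+5=8). clock=3
Op 6: insert d.com -> 10.0.0.2 (expiry=3+16=19). clock=3
Op 7: insert c.com -> 10.0.0.3 (expiry=3+13=16). clock=3
Op 8: tick 1 -> clock=4.
Op 9: insert b.com -> 10.0.0.2 (expiry=4+14=18). clock=4
Op 10: tick 1 -> clock=5.
Op 11: insert a.com -> 10.0.0.3 (expiry=5+13=18). clock=5
Op 12: tick 1 -> clock=6.
lookup b.com: present, ip=10.0.0.2 expiry=18 > clock=6

Answer: 10.0.0.2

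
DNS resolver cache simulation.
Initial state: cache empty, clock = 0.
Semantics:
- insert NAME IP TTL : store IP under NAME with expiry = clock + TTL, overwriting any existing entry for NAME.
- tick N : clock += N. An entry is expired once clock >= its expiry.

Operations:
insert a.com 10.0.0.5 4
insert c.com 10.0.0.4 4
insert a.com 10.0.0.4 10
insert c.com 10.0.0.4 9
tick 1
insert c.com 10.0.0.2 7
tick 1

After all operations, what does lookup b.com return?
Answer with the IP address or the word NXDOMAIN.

Op 1: insert a.com -> 10.0.0.5 (expiry=0+4=4). clock=0
Op 2: insert c.com -> 10.0.0.4 (expiry=0+4=4). clock=0
Op 3: insert a.com -> 10.0.0.4 (expiry=0+10=10). clock=0
Op 4: insert c.com -> 10.0.0.4 (expiry=0+9=9). clock=0
Op 5: tick 1 -> clock=1.
Op 6: insert c.com -> 10.0.0.2 (expiry=1+7=8). clock=1
Op 7: tick 1 -> clock=2.
lookup b.com: not in cache (expired or never inserted)

Answer: NXDOMAIN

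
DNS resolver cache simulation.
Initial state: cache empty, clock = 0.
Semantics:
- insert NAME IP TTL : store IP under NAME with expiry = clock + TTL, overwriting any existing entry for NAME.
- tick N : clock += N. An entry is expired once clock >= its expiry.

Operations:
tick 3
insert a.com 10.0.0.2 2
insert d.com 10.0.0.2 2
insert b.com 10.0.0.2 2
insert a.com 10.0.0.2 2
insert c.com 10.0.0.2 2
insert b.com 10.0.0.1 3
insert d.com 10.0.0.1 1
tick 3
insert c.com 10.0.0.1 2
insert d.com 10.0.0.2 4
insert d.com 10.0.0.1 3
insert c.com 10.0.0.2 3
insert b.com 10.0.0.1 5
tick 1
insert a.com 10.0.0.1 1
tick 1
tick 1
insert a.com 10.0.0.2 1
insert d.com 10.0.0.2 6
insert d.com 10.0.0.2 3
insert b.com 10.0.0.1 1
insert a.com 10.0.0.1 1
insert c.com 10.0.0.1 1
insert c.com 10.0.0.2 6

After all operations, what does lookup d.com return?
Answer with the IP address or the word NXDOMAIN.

Answer: 10.0.0.2

Derivation:
Op 1: tick 3 -> clock=3.
Op 2: insert a.com -> 10.0.0.2 (expiry=3+2=5). clock=3
Op 3: insert d.com -> 10.0.0.2 (expiry=3+2=5). clock=3
Op 4: insert b.com -> 10.0.0.2 (expiry=3+2=5). clock=3
Op 5: insert a.com -> 10.0.0.2 (expiry=3+2=5). clock=3
Op 6: insert c.com -> 10.0.0.2 (expiry=3+2=5). clock=3
Op 7: insert b.com -> 10.0.0.1 (expiry=3+3=6). clock=3
Op 8: insert d.com -> 10.0.0.1 (expiry=3+1=4). clock=3
Op 9: tick 3 -> clock=6. purged={a.com,b.com,c.com,d.com}
Op 10: insert c.com -> 10.0.0.1 (expiry=6+2=8). clock=6
Op 11: insert d.com -> 10.0.0.2 (expiry=6+4=10). clock=6
Op 12: insert d.com -> 10.0.0.1 (expiry=6+3=9). clock=6
Op 13: insert c.com -> 10.0.0.2 (expiry=6+3=9). clock=6
Op 14: insert b.com -> 10.0.0.1 (expiry=6+5=11). clock=6
Op 15: tick 1 -> clock=7.
Op 16: insert a.com -> 10.0.0.1 (expiry=7+1=8). clock=7
Op 17: tick 1 -> clock=8. purged={a.com}
Op 18: tick 1 -> clock=9. purged={c.com,d.com}
Op 19: insert a.com -> 10.0.0.2 (expiry=9+1=10). clock=9
Op 20: insert d.com -> 10.0.0.2 (expiry=9+6=15). clock=9
Op 21: insert d.com -> 10.0.0.2 (expiry=9+3=12). clock=9
Op 22: insert b.com -> 10.0.0.1 (expiry=9+1=10). clock=9
Op 23: insert a.com -> 10.0.0.1 (expiry=9+1=10). clock=9
Op 24: insert c.com -> 10.0.0.1 (expiry=9+1=10). clock=9
Op 25: insert c.com -> 10.0.0.2 (expiry=9+6=15). clock=9
lookup d.com: present, ip=10.0.0.2 expiry=12 > clock=9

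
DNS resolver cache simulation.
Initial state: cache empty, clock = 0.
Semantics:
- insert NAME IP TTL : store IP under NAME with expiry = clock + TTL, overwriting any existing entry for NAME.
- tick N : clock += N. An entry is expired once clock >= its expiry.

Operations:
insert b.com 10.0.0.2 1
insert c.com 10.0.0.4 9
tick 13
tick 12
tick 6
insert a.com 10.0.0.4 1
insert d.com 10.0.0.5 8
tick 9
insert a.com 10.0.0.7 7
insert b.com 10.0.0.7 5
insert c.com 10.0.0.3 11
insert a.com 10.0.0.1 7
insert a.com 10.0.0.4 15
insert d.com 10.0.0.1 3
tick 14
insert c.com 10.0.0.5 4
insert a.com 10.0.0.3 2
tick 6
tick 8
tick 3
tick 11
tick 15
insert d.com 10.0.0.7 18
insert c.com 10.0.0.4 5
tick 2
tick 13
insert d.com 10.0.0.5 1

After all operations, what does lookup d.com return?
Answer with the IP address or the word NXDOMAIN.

Answer: 10.0.0.5

Derivation:
Op 1: insert b.com -> 10.0.0.2 (expiry=0+1=1). clock=0
Op 2: insert c.com -> 10.0.0.4 (expiry=0+9=9). clock=0
Op 3: tick 13 -> clock=13. purged={b.com,c.com}
Op 4: tick 12 -> clock=25.
Op 5: tick 6 -> clock=31.
Op 6: insert a.com -> 10.0.0.4 (expiry=31+1=32). clock=31
Op 7: insert d.com -> 10.0.0.5 (expiry=31+8=39). clock=31
Op 8: tick 9 -> clock=40. purged={a.com,d.com}
Op 9: insert a.com -> 10.0.0.7 (expiry=40+7=47). clock=40
Op 10: insert b.com -> 10.0.0.7 (expiry=40+5=45). clock=40
Op 11: insert c.com -> 10.0.0.3 (expiry=40+11=51). clock=40
Op 12: insert a.com -> 10.0.0.1 (expiry=40+7=47). clock=40
Op 13: insert a.com -> 10.0.0.4 (expiry=40+15=55). clock=40
Op 14: insert d.com -> 10.0.0.1 (expiry=40+3=43). clock=40
Op 15: tick 14 -> clock=54. purged={b.com,c.com,d.com}
Op 16: insert c.com -> 10.0.0.5 (expiry=54+4=58). clock=54
Op 17: insert a.com -> 10.0.0.3 (expiry=54+2=56). clock=54
Op 18: tick 6 -> clock=60. purged={a.com,c.com}
Op 19: tick 8 -> clock=68.
Op 20: tick 3 -> clock=71.
Op 21: tick 11 -> clock=82.
Op 22: tick 15 -> clock=97.
Op 23: insert d.com -> 10.0.0.7 (expiry=97+18=115). clock=97
Op 24: insert c.com -> 10.0.0.4 (expiry=97+5=102). clock=97
Op 25: tick 2 -> clock=99.
Op 26: tick 13 -> clock=112. purged={c.com}
Op 27: insert d.com -> 10.0.0.5 (expiry=112+1=113). clock=112
lookup d.com: present, ip=10.0.0.5 expiry=113 > clock=112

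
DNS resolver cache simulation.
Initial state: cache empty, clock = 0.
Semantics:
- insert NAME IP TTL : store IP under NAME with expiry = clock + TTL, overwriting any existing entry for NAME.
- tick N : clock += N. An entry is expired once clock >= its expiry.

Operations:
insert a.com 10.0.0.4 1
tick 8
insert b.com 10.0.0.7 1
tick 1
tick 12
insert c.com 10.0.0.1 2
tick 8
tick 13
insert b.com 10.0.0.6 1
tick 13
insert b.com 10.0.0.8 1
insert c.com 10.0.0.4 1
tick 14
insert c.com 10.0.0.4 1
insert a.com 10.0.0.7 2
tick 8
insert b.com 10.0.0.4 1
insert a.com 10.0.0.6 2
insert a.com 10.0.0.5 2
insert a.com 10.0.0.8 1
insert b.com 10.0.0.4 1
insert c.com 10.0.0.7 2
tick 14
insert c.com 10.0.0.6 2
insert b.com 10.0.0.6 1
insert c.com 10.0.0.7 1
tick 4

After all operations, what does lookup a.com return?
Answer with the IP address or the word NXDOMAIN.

Answer: NXDOMAIN

Derivation:
Op 1: insert a.com -> 10.0.0.4 (expiry=0+1=1). clock=0
Op 2: tick 8 -> clock=8. purged={a.com}
Op 3: insert b.com -> 10.0.0.7 (expiry=8+1=9). clock=8
Op 4: tick 1 -> clock=9. purged={b.com}
Op 5: tick 12 -> clock=21.
Op 6: insert c.com -> 10.0.0.1 (expiry=21+2=23). clock=21
Op 7: tick 8 -> clock=29. purged={c.com}
Op 8: tick 13 -> clock=42.
Op 9: insert b.com -> 10.0.0.6 (expiry=42+1=43). clock=42
Op 10: tick 13 -> clock=55. purged={b.com}
Op 11: insert b.com -> 10.0.0.8 (expiry=55+1=56). clock=55
Op 12: insert c.com -> 10.0.0.4 (expiry=55+1=56). clock=55
Op 13: tick 14 -> clock=69. purged={b.com,c.com}
Op 14: insert c.com -> 10.0.0.4 (expiry=69+1=70). clock=69
Op 15: insert a.com -> 10.0.0.7 (expiry=69+2=71). clock=69
Op 16: tick 8 -> clock=77. purged={a.com,c.com}
Op 17: insert b.com -> 10.0.0.4 (expiry=77+1=78). clock=77
Op 18: insert a.com -> 10.0.0.6 (expiry=77+2=79). clock=77
Op 19: insert a.com -> 10.0.0.5 (expiry=77+2=79). clock=77
Op 20: insert a.com -> 10.0.0.8 (expiry=77+1=78). clock=77
Op 21: insert b.com -> 10.0.0.4 (expiry=77+1=78). clock=77
Op 22: insert c.com -> 10.0.0.7 (expiry=77+2=79). clock=77
Op 23: tick 14 -> clock=91. purged={a.com,b.com,c.com}
Op 24: insert c.com -> 10.0.0.6 (expiry=91+2=93). clock=91
Op 25: insert b.com -> 10.0.0.6 (expiry=91+1=92). clock=91
Op 26: insert c.com -> 10.0.0.7 (expiry=91+1=92). clock=91
Op 27: tick 4 -> clock=95. purged={b.com,c.com}
lookup a.com: not in cache (expired or never inserted)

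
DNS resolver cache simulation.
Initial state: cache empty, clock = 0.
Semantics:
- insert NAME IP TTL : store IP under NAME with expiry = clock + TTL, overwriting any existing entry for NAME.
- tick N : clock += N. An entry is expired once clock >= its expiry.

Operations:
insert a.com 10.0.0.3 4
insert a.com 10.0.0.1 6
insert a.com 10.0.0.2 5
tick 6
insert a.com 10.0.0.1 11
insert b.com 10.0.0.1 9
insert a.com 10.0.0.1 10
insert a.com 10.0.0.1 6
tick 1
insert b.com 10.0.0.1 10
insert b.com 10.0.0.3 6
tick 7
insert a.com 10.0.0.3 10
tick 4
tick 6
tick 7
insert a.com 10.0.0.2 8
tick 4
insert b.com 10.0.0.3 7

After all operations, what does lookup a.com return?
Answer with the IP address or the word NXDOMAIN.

Answer: 10.0.0.2

Derivation:
Op 1: insert a.com -> 10.0.0.3 (expiry=0+4=4). clock=0
Op 2: insert a.com -> 10.0.0.1 (expiry=0+6=6). clock=0
Op 3: insert a.com -> 10.0.0.2 (expiry=0+5=5). clock=0
Op 4: tick 6 -> clock=6. purged={a.com}
Op 5: insert a.com -> 10.0.0.1 (expiry=6+11=17). clock=6
Op 6: insert b.com -> 10.0.0.1 (expiry=6+9=15). clock=6
Op 7: insert a.com -> 10.0.0.1 (expiry=6+10=16). clock=6
Op 8: insert a.com -> 10.0.0.1 (expiry=6+6=12). clock=6
Op 9: tick 1 -> clock=7.
Op 10: insert b.com -> 10.0.0.1 (expiry=7+10=17). clock=7
Op 11: insert b.com -> 10.0.0.3 (expiry=7+6=13). clock=7
Op 12: tick 7 -> clock=14. purged={a.com,b.com}
Op 13: insert a.com -> 10.0.0.3 (expiry=14+10=24). clock=14
Op 14: tick 4 -> clock=18.
Op 15: tick 6 -> clock=24. purged={a.com}
Op 16: tick 7 -> clock=31.
Op 17: insert a.com -> 10.0.0.2 (expiry=31+8=39). clock=31
Op 18: tick 4 -> clock=35.
Op 19: insert b.com -> 10.0.0.3 (expiry=35+7=42). clock=35
lookup a.com: present, ip=10.0.0.2 expiry=39 > clock=35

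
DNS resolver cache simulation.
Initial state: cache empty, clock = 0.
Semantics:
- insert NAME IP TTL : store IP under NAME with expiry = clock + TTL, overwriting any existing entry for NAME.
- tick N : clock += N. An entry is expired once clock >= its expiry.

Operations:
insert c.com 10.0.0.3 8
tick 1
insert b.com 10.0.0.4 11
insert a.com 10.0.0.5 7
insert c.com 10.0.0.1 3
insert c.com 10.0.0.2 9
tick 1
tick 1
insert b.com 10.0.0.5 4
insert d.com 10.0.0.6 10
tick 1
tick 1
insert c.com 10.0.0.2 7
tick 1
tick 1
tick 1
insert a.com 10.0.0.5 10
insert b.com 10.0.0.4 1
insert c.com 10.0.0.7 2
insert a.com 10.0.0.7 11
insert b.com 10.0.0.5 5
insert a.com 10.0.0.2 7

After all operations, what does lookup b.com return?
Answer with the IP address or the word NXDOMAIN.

Answer: 10.0.0.5

Derivation:
Op 1: insert c.com -> 10.0.0.3 (expiry=0+8=8). clock=0
Op 2: tick 1 -> clock=1.
Op 3: insert b.com -> 10.0.0.4 (expiry=1+11=12). clock=1
Op 4: insert a.com -> 10.0.0.5 (expiry=1+7=8). clock=1
Op 5: insert c.com -> 10.0.0.1 (expiry=1+3=4). clock=1
Op 6: insert c.com -> 10.0.0.2 (expiry=1+9=10). clock=1
Op 7: tick 1 -> clock=2.
Op 8: tick 1 -> clock=3.
Op 9: insert b.com -> 10.0.0.5 (expiry=3+4=7). clock=3
Op 10: insert d.com -> 10.0.0.6 (expiry=3+10=13). clock=3
Op 11: tick 1 -> clock=4.
Op 12: tick 1 -> clock=5.
Op 13: insert c.com -> 10.0.0.2 (expiry=5+7=12). clock=5
Op 14: tick 1 -> clock=6.
Op 15: tick 1 -> clock=7. purged={b.com}
Op 16: tick 1 -> clock=8. purged={a.com}
Op 17: insert a.com -> 10.0.0.5 (expiry=8+10=18). clock=8
Op 18: insert b.com -> 10.0.0.4 (expiry=8+1=9). clock=8
Op 19: insert c.com -> 10.0.0.7 (expiry=8+2=10). clock=8
Op 20: insert a.com -> 10.0.0.7 (expiry=8+11=19). clock=8
Op 21: insert b.com -> 10.0.0.5 (expiry=8+5=13). clock=8
Op 22: insert a.com -> 10.0.0.2 (expiry=8+7=15). clock=8
lookup b.com: present, ip=10.0.0.5 expiry=13 > clock=8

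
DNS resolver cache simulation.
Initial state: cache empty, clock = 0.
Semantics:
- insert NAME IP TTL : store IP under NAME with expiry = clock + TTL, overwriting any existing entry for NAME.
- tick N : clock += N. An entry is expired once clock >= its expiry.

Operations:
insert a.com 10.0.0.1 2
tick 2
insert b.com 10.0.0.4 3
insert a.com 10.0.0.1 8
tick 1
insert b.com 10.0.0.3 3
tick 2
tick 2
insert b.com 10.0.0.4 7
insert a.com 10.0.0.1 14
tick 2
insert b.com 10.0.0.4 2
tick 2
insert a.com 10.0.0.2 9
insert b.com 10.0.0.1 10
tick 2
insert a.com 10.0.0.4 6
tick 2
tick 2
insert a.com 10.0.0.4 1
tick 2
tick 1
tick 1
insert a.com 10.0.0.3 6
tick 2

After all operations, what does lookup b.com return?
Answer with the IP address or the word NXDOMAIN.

Op 1: insert a.com -> 10.0.0.1 (expiry=0+2=2). clock=0
Op 2: tick 2 -> clock=2. purged={a.com}
Op 3: insert b.com -> 10.0.0.4 (expiry=2+3=5). clock=2
Op 4: insert a.com -> 10.0.0.1 (expiry=2+8=10). clock=2
Op 5: tick 1 -> clock=3.
Op 6: insert b.com -> 10.0.0.3 (expiry=3+3=6). clock=3
Op 7: tick 2 -> clock=5.
Op 8: tick 2 -> clock=7. purged={b.com}
Op 9: insert b.com -> 10.0.0.4 (expiry=7+7=14). clock=7
Op 10: insert a.com -> 10.0.0.1 (expiry=7+14=21). clock=7
Op 11: tick 2 -> clock=9.
Op 12: insert b.com -> 10.0.0.4 (expiry=9+2=11). clock=9
Op 13: tick 2 -> clock=11. purged={b.com}
Op 14: insert a.com -> 10.0.0.2 (expiry=11+9=20). clock=11
Op 15: insert b.com -> 10.0.0.1 (expiry=11+10=21). clock=11
Op 16: tick 2 -> clock=13.
Op 17: insert a.com -> 10.0.0.4 (expiry=13+6=19). clock=13
Op 18: tick 2 -> clock=15.
Op 19: tick 2 -> clock=17.
Op 20: insert a.com -> 10.0.0.4 (expiry=17+1=18). clock=17
Op 21: tick 2 -> clock=19. purged={a.com}
Op 22: tick 1 -> clock=20.
Op 23: tick 1 -> clock=21. purged={b.com}
Op 24: insert a.com -> 10.0.0.3 (expiry=21+6=27). clock=21
Op 25: tick 2 -> clock=23.
lookup b.com: not in cache (expired or never inserted)

Answer: NXDOMAIN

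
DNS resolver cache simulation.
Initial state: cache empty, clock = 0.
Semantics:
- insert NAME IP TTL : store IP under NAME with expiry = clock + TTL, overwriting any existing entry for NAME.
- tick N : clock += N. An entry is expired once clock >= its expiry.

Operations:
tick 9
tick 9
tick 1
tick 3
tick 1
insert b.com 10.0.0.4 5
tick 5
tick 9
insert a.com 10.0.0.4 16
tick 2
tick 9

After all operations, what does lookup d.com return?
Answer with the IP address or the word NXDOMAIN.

Answer: NXDOMAIN

Derivation:
Op 1: tick 9 -> clock=9.
Op 2: tick 9 -> clock=18.
Op 3: tick 1 -> clock=19.
Op 4: tick 3 -> clock=22.
Op 5: tick 1 -> clock=23.
Op 6: insert b.com -> 10.0.0.4 (expiry=23+5=28). clock=23
Op 7: tick 5 -> clock=28. purged={b.com}
Op 8: tick 9 -> clock=37.
Op 9: insert a.com -> 10.0.0.4 (expiry=37+16=53). clock=37
Op 10: tick 2 -> clock=39.
Op 11: tick 9 -> clock=48.
lookup d.com: not in cache (expired or never inserted)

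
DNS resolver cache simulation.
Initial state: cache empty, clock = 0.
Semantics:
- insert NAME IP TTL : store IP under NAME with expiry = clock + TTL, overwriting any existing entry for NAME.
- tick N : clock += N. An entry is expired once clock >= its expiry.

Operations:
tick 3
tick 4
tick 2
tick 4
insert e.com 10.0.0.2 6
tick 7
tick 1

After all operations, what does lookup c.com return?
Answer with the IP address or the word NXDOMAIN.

Answer: NXDOMAIN

Derivation:
Op 1: tick 3 -> clock=3.
Op 2: tick 4 -> clock=7.
Op 3: tick 2 -> clock=9.
Op 4: tick 4 -> clock=13.
Op 5: insert e.com -> 10.0.0.2 (expiry=13+6=19). clock=13
Op 6: tick 7 -> clock=20. purged={e.com}
Op 7: tick 1 -> clock=21.
lookup c.com: not in cache (expired or never inserted)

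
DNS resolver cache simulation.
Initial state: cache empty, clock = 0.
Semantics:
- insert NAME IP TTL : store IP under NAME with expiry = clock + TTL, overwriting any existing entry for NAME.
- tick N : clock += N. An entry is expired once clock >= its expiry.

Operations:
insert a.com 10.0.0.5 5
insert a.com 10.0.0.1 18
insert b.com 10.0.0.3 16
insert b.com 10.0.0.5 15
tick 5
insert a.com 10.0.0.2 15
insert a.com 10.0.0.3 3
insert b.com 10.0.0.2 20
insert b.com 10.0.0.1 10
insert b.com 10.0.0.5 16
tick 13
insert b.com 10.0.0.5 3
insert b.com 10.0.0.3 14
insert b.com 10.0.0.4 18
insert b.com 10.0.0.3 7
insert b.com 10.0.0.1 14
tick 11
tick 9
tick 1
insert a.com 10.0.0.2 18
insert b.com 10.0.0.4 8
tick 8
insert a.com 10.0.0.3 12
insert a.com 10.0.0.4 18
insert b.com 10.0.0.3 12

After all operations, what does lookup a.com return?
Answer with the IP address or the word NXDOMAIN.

Answer: 10.0.0.4

Derivation:
Op 1: insert a.com -> 10.0.0.5 (expiry=0+5=5). clock=0
Op 2: insert a.com -> 10.0.0.1 (expiry=0+18=18). clock=0
Op 3: insert b.com -> 10.0.0.3 (expiry=0+16=16). clock=0
Op 4: insert b.com -> 10.0.0.5 (expiry=0+15=15). clock=0
Op 5: tick 5 -> clock=5.
Op 6: insert a.com -> 10.0.0.2 (expiry=5+15=20). clock=5
Op 7: insert a.com -> 10.0.0.3 (expiry=5+3=8). clock=5
Op 8: insert b.com -> 10.0.0.2 (expiry=5+20=25). clock=5
Op 9: insert b.com -> 10.0.0.1 (expiry=5+10=15). clock=5
Op 10: insert b.com -> 10.0.0.5 (expiry=5+16=21). clock=5
Op 11: tick 13 -> clock=18. purged={a.com}
Op 12: insert b.com -> 10.0.0.5 (expiry=18+3=21). clock=18
Op 13: insert b.com -> 10.0.0.3 (expiry=18+14=32). clock=18
Op 14: insert b.com -> 10.0.0.4 (expiry=18+18=36). clock=18
Op 15: insert b.com -> 10.0.0.3 (expiry=18+7=25). clock=18
Op 16: insert b.com -> 10.0.0.1 (expiry=18+14=32). clock=18
Op 17: tick 11 -> clock=29.
Op 18: tick 9 -> clock=38. purged={b.com}
Op 19: tick 1 -> clock=39.
Op 20: insert a.com -> 10.0.0.2 (expiry=39+18=57). clock=39
Op 21: insert b.com -> 10.0.0.4 (expiry=39+8=47). clock=39
Op 22: tick 8 -> clock=47. purged={b.com}
Op 23: insert a.com -> 10.0.0.3 (expiry=47+12=59). clock=47
Op 24: insert a.com -> 10.0.0.4 (expiry=47+18=65). clock=47
Op 25: insert b.com -> 10.0.0.3 (expiry=47+12=59). clock=47
lookup a.com: present, ip=10.0.0.4 expiry=65 > clock=47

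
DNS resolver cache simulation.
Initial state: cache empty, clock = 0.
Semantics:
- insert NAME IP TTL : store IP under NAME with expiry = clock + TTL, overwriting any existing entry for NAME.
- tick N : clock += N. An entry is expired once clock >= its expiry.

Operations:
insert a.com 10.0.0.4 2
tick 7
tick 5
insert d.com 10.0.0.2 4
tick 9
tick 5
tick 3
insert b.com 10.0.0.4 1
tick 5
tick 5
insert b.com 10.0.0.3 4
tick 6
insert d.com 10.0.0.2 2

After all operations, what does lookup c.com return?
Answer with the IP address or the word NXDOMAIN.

Answer: NXDOMAIN

Derivation:
Op 1: insert a.com -> 10.0.0.4 (expiry=0+2=2). clock=0
Op 2: tick 7 -> clock=7. purged={a.com}
Op 3: tick 5 -> clock=12.
Op 4: insert d.com -> 10.0.0.2 (expiry=12+4=16). clock=12
Op 5: tick 9 -> clock=21. purged={d.com}
Op 6: tick 5 -> clock=26.
Op 7: tick 3 -> clock=29.
Op 8: insert b.com -> 10.0.0.4 (expiry=29+1=30). clock=29
Op 9: tick 5 -> clock=34. purged={b.com}
Op 10: tick 5 -> clock=39.
Op 11: insert b.com -> 10.0.0.3 (expiry=39+4=43). clock=39
Op 12: tick 6 -> clock=45. purged={b.com}
Op 13: insert d.com -> 10.0.0.2 (expiry=45+2=47). clock=45
lookup c.com: not in cache (expired or never inserted)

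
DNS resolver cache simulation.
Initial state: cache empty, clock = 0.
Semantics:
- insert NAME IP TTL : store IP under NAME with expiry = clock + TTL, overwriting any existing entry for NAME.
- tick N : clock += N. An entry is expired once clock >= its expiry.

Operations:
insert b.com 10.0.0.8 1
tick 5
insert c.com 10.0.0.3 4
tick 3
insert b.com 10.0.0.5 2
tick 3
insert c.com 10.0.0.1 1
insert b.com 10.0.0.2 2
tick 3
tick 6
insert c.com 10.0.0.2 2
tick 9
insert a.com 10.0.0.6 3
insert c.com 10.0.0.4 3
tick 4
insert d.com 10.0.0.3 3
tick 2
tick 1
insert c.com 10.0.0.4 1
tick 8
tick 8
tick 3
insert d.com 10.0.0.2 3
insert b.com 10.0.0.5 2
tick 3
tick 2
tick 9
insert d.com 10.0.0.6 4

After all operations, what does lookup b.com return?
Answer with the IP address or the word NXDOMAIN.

Answer: NXDOMAIN

Derivation:
Op 1: insert b.com -> 10.0.0.8 (expiry=0+1=1). clock=0
Op 2: tick 5 -> clock=5. purged={b.com}
Op 3: insert c.com -> 10.0.0.3 (expiry=5+4=9). clock=5
Op 4: tick 3 -> clock=8.
Op 5: insert b.com -> 10.0.0.5 (expiry=8+2=10). clock=8
Op 6: tick 3 -> clock=11. purged={b.com,c.com}
Op 7: insert c.com -> 10.0.0.1 (expiry=11+1=12). clock=11
Op 8: insert b.com -> 10.0.0.2 (expiry=11+2=13). clock=11
Op 9: tick 3 -> clock=14. purged={b.com,c.com}
Op 10: tick 6 -> clock=20.
Op 11: insert c.com -> 10.0.0.2 (expiry=20+2=22). clock=20
Op 12: tick 9 -> clock=29. purged={c.com}
Op 13: insert a.com -> 10.0.0.6 (expiry=29+3=32). clock=29
Op 14: insert c.com -> 10.0.0.4 (expiry=29+3=32). clock=29
Op 15: tick 4 -> clock=33. purged={a.com,c.com}
Op 16: insert d.com -> 10.0.0.3 (expiry=33+3=36). clock=33
Op 17: tick 2 -> clock=35.
Op 18: tick 1 -> clock=36. purged={d.com}
Op 19: insert c.com -> 10.0.0.4 (expiry=36+1=37). clock=36
Op 20: tick 8 -> clock=44. purged={c.com}
Op 21: tick 8 -> clock=52.
Op 22: tick 3 -> clock=55.
Op 23: insert d.com -> 10.0.0.2 (expiry=55+3=58). clock=55
Op 24: insert b.com -> 10.0.0.5 (expiry=55+2=57). clock=55
Op 25: tick 3 -> clock=58. purged={b.com,d.com}
Op 26: tick 2 -> clock=60.
Op 27: tick 9 -> clock=69.
Op 28: insert d.com -> 10.0.0.6 (expiry=69+4=73). clock=69
lookup b.com: not in cache (expired or never inserted)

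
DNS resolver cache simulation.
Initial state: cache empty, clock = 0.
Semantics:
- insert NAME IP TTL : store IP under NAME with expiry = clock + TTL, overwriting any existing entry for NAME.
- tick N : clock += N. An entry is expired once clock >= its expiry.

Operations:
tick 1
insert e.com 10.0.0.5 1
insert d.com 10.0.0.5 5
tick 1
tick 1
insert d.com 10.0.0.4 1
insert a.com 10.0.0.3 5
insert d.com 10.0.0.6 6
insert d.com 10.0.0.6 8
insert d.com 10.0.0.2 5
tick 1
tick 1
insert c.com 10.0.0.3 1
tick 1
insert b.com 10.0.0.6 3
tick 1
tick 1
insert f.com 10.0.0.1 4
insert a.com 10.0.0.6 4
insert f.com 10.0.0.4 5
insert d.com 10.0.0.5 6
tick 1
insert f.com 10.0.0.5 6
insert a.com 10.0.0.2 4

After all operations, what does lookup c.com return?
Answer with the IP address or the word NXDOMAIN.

Answer: NXDOMAIN

Derivation:
Op 1: tick 1 -> clock=1.
Op 2: insert e.com -> 10.0.0.5 (expiry=1+1=2). clock=1
Op 3: insert d.com -> 10.0.0.5 (expiry=1+5=6). clock=1
Op 4: tick 1 -> clock=2. purged={e.com}
Op 5: tick 1 -> clock=3.
Op 6: insert d.com -> 10.0.0.4 (expiry=3+1=4). clock=3
Op 7: insert a.com -> 10.0.0.3 (expiry=3+5=8). clock=3
Op 8: insert d.com -> 10.0.0.6 (expiry=3+6=9). clock=3
Op 9: insert d.com -> 10.0.0.6 (expiry=3+8=11). clock=3
Op 10: insert d.com -> 10.0.0.2 (expiry=3+5=8). clock=3
Op 11: tick 1 -> clock=4.
Op 12: tick 1 -> clock=5.
Op 13: insert c.com -> 10.0.0.3 (expiry=5+1=6). clock=5
Op 14: tick 1 -> clock=6. purged={c.com}
Op 15: insert b.com -> 10.0.0.6 (expiry=6+3=9). clock=6
Op 16: tick 1 -> clock=7.
Op 17: tick 1 -> clock=8. purged={a.com,d.com}
Op 18: insert f.com -> 10.0.0.1 (expiry=8+4=12). clock=8
Op 19: insert a.com -> 10.0.0.6 (expiry=8+4=12). clock=8
Op 20: insert f.com -> 10.0.0.4 (expiry=8+5=13). clock=8
Op 21: insert d.com -> 10.0.0.5 (expiry=8+6=14). clock=8
Op 22: tick 1 -> clock=9. purged={b.com}
Op 23: insert f.com -> 10.0.0.5 (expiry=9+6=15). clock=9
Op 24: insert a.com -> 10.0.0.2 (expiry=9+4=13). clock=9
lookup c.com: not in cache (expired or never inserted)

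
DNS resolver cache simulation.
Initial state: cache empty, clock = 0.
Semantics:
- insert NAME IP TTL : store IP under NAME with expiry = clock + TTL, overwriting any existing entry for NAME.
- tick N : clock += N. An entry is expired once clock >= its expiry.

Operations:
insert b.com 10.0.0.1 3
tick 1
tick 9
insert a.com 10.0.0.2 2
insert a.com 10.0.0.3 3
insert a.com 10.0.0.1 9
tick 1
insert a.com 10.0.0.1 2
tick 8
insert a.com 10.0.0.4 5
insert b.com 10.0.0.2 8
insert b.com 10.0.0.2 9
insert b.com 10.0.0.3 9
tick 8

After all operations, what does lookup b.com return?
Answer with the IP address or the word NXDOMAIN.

Op 1: insert b.com -> 10.0.0.1 (expiry=0+3=3). clock=0
Op 2: tick 1 -> clock=1.
Op 3: tick 9 -> clock=10. purged={b.com}
Op 4: insert a.com -> 10.0.0.2 (expiry=10+2=12). clock=10
Op 5: insert a.com -> 10.0.0.3 (expiry=10+3=13). clock=10
Op 6: insert a.com -> 10.0.0.1 (expiry=10+9=19). clock=10
Op 7: tick 1 -> clock=11.
Op 8: insert a.com -> 10.0.0.1 (expiry=11+2=13). clock=11
Op 9: tick 8 -> clock=19. purged={a.com}
Op 10: insert a.com -> 10.0.0.4 (expiry=19+5=24). clock=19
Op 11: insert b.com -> 10.0.0.2 (expiry=19+8=27). clock=19
Op 12: insert b.com -> 10.0.0.2 (expiry=19+9=28). clock=19
Op 13: insert b.com -> 10.0.0.3 (expiry=19+9=28). clock=19
Op 14: tick 8 -> clock=27. purged={a.com}
lookup b.com: present, ip=10.0.0.3 expiry=28 > clock=27

Answer: 10.0.0.3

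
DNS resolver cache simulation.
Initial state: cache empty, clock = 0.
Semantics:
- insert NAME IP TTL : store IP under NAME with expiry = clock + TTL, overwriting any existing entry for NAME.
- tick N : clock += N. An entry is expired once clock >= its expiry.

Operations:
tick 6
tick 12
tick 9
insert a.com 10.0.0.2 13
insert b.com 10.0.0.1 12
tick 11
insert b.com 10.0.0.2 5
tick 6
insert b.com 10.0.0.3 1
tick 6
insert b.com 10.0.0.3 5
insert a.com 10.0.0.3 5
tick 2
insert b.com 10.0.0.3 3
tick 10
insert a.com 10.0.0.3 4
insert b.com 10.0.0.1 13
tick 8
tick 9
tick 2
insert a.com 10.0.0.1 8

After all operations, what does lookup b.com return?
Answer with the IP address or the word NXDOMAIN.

Op 1: tick 6 -> clock=6.
Op 2: tick 12 -> clock=18.
Op 3: tick 9 -> clock=27.
Op 4: insert a.com -> 10.0.0.2 (expiry=27+13=40). clock=27
Op 5: insert b.com -> 10.0.0.1 (expiry=27+12=39). clock=27
Op 6: tick 11 -> clock=38.
Op 7: insert b.com -> 10.0.0.2 (expiry=38+5=43). clock=38
Op 8: tick 6 -> clock=44. purged={a.com,b.com}
Op 9: insert b.com -> 10.0.0.3 (expiry=44+1=45). clock=44
Op 10: tick 6 -> clock=50. purged={b.com}
Op 11: insert b.com -> 10.0.0.3 (expiry=50+5=55). clock=50
Op 12: insert a.com -> 10.0.0.3 (expiry=50+5=55). clock=50
Op 13: tick 2 -> clock=52.
Op 14: insert b.com -> 10.0.0.3 (expiry=52+3=55). clock=52
Op 15: tick 10 -> clock=62. purged={a.com,b.com}
Op 16: insert a.com -> 10.0.0.3 (expiry=62+4=66). clock=62
Op 17: insert b.com -> 10.0.0.1 (expiry=62+13=75). clock=62
Op 18: tick 8 -> clock=70. purged={a.com}
Op 19: tick 9 -> clock=79. purged={b.com}
Op 20: tick 2 -> clock=81.
Op 21: insert a.com -> 10.0.0.1 (expiry=81+8=89). clock=81
lookup b.com: not in cache (expired or never inserted)

Answer: NXDOMAIN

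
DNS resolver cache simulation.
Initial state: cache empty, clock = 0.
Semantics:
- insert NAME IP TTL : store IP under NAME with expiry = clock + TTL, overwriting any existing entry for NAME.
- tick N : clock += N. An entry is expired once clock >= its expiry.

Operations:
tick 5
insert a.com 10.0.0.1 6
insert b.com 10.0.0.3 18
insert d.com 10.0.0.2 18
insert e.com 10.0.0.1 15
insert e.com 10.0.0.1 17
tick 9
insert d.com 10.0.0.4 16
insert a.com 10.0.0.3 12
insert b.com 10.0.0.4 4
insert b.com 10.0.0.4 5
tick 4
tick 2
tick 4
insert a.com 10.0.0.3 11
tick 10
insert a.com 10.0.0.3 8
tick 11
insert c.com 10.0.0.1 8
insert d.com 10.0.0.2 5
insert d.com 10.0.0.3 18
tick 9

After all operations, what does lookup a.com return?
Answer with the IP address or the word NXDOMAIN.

Op 1: tick 5 -> clock=5.
Op 2: insert a.com -> 10.0.0.1 (expiry=5+6=11). clock=5
Op 3: insert b.com -> 10.0.0.3 (expiry=5+18=23). clock=5
Op 4: insert d.com -> 10.0.0.2 (expiry=5+18=23). clock=5
Op 5: insert e.com -> 10.0.0.1 (expiry=5+15=20). clock=5
Op 6: insert e.com -> 10.0.0.1 (expiry=5+17=22). clock=5
Op 7: tick 9 -> clock=14. purged={a.com}
Op 8: insert d.com -> 10.0.0.4 (expiry=14+16=30). clock=14
Op 9: insert a.com -> 10.0.0.3 (expiry=14+12=26). clock=14
Op 10: insert b.com -> 10.0.0.4 (expiry=14+4=18). clock=14
Op 11: insert b.com -> 10.0.0.4 (expiry=14+5=19). clock=14
Op 12: tick 4 -> clock=18.
Op 13: tick 2 -> clock=20. purged={b.com}
Op 14: tick 4 -> clock=24. purged={e.com}
Op 15: insert a.com -> 10.0.0.3 (expiry=24+11=35). clock=24
Op 16: tick 10 -> clock=34. purged={d.com}
Op 17: insert a.com -> 10.0.0.3 (expiry=34+8=42). clock=34
Op 18: tick 11 -> clock=45. purged={a.com}
Op 19: insert c.com -> 10.0.0.1 (expiry=45+8=53). clock=45
Op 20: insert d.com -> 10.0.0.2 (expiry=45+5=50). clock=45
Op 21: insert d.com -> 10.0.0.3 (expiry=45+18=63). clock=45
Op 22: tick 9 -> clock=54. purged={c.com}
lookup a.com: not in cache (expired or never inserted)

Answer: NXDOMAIN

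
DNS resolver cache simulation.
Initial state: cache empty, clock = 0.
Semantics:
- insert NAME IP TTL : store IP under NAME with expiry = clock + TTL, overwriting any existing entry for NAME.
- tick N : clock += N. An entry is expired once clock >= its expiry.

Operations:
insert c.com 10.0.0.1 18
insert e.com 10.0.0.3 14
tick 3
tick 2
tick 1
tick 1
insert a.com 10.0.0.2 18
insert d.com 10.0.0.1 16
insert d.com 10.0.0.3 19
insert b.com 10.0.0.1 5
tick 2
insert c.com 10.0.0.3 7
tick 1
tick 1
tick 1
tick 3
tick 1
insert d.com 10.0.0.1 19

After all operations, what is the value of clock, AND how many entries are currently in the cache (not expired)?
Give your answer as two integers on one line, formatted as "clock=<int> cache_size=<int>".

Op 1: insert c.com -> 10.0.0.1 (expiry=0+18=18). clock=0
Op 2: insert e.com -> 10.0.0.3 (expiry=0+14=14). clock=0
Op 3: tick 3 -> clock=3.
Op 4: tick 2 -> clock=5.
Op 5: tick 1 -> clock=6.
Op 6: tick 1 -> clock=7.
Op 7: insert a.com -> 10.0.0.2 (expiry=7+18=25). clock=7
Op 8: insert d.com -> 10.0.0.1 (expiry=7+16=23). clock=7
Op 9: insert d.com -> 10.0.0.3 (expiry=7+19=26). clock=7
Op 10: insert b.com -> 10.0.0.1 (expiry=7+5=12). clock=7
Op 11: tick 2 -> clock=9.
Op 12: insert c.com -> 10.0.0.3 (expiry=9+7=16). clock=9
Op 13: tick 1 -> clock=10.
Op 14: tick 1 -> clock=11.
Op 15: tick 1 -> clock=12. purged={b.com}
Op 16: tick 3 -> clock=15. purged={e.com}
Op 17: tick 1 -> clock=16. purged={c.com}
Op 18: insert d.com -> 10.0.0.1 (expiry=16+19=35). clock=16
Final clock = 16
Final cache (unexpired): {a.com,d.com} -> size=2

Answer: clock=16 cache_size=2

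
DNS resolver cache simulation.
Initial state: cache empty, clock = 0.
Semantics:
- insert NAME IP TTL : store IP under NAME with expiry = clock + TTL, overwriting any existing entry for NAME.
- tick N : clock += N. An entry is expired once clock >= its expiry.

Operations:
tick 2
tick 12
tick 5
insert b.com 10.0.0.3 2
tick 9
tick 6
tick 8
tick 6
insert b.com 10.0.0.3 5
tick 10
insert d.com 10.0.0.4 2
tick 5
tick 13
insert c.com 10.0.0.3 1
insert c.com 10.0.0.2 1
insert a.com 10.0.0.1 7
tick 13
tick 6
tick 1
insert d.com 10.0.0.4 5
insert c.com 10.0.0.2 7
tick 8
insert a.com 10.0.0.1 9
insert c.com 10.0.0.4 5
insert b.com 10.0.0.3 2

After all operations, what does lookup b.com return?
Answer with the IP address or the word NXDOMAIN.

Answer: 10.0.0.3

Derivation:
Op 1: tick 2 -> clock=2.
Op 2: tick 12 -> clock=14.
Op 3: tick 5 -> clock=19.
Op 4: insert b.com -> 10.0.0.3 (expiry=19+2=21). clock=19
Op 5: tick 9 -> clock=28. purged={b.com}
Op 6: tick 6 -> clock=34.
Op 7: tick 8 -> clock=42.
Op 8: tick 6 -> clock=48.
Op 9: insert b.com -> 10.0.0.3 (expiry=48+5=53). clock=48
Op 10: tick 10 -> clock=58. purged={b.com}
Op 11: insert d.com -> 10.0.0.4 (expiry=58+2=60). clock=58
Op 12: tick 5 -> clock=63. purged={d.com}
Op 13: tick 13 -> clock=76.
Op 14: insert c.com -> 10.0.0.3 (expiry=76+1=77). clock=76
Op 15: insert c.com -> 10.0.0.2 (expiry=76+1=77). clock=76
Op 16: insert a.com -> 10.0.0.1 (expiry=76+7=83). clock=76
Op 17: tick 13 -> clock=89. purged={a.com,c.com}
Op 18: tick 6 -> clock=95.
Op 19: tick 1 -> clock=96.
Op 20: insert d.com -> 10.0.0.4 (expiry=96+5=101). clock=96
Op 21: insert c.com -> 10.0.0.2 (expiry=96+7=103). clock=96
Op 22: tick 8 -> clock=104. purged={c.com,d.com}
Op 23: insert a.com -> 10.0.0.1 (expiry=104+9=113). clock=104
Op 24: insert c.com -> 10.0.0.4 (expiry=104+5=109). clock=104
Op 25: insert b.com -> 10.0.0.3 (expiry=104+2=106). clock=104
lookup b.com: present, ip=10.0.0.3 expiry=106 > clock=104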